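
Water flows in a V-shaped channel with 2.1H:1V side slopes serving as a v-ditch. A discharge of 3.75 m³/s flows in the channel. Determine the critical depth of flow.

At critical depth, Q² T / (g A³) = 1, i.e. A³/T = Q²/g = 3.75²/9.81 = 1.433.
Try y = 1.01 m: A³/T = 2.317 — over.
Try y = 0.917 m: A³/T = 1.43 — ≈ 1.433.

y_c = 0.917 m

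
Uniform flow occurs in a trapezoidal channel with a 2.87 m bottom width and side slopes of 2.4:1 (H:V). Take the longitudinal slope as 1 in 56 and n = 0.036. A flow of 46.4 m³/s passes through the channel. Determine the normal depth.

y_n = 1.74 m

Manning's equation rearranged: A R^(2/3) = nQ / (1·√S) = 0.036 × 46.4 / (√0.01786) = 12.5.
Trying y = 1.91 m: A R^(2/3) = 15.28 — too large.
Trying y = 1.4 m: A R^(2/3) = 7.883 — too small.
Trying y = 1.74 m: A R^(2/3) = 12.49 — close enough.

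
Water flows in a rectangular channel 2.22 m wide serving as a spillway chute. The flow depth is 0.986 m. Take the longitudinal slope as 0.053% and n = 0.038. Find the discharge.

Q = 0.86 m³/s

Flow area A = b·y = 2.22 × 0.986 = 2.189 m². Wetted perimeter P = b + 2y = 2.22 + 2×0.986 = 4.192 m.
Hydraulic radius R = A/P = 2.189/4.192 = 0.5222 m.
Manning's equation: Q = (1/n) A R^(2/3) S^(1/2) = (1/0.038) × 2.189 × 0.5222^(2/3) × 0.00053^(1/2) = 0.86 m³/s.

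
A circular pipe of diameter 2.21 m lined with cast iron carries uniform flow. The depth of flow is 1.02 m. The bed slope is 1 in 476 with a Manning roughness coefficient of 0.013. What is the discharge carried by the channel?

For a circular section of diameter D = 2.21 m at depth y = 1.02 m, the central angle is θ = 2 arccos(1 − 2y/D) = 2.988 rad. Then A = (D²/8)(θ − sin θ) = 1.73 m² and P = Dθ/2 = 3.301 m.
Hydraulic radius R = A/P = 1.73/3.301 = 0.5241 m.
Manning's equation: Q = (1/n) A R^(2/3) S^(1/2) = (1/0.013) × 1.73 × 0.5241^(2/3) × 0.002101^(1/2) = 3.97 m³/s.

Q = 3.97 m³/s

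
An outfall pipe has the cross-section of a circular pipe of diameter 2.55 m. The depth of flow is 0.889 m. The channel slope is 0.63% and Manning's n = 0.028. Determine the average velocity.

For a circular section of diameter D = 2.55 m at depth y = 0.889 m, the central angle is θ = 2 arccos(1 − 2y/D) = 2.526 rad. Then A = (D²/8)(θ − sin θ) = 1.584 m² and P = Dθ/2 = 3.221 m.
Hydraulic radius R = A/P = 1.584/3.221 = 0.4919 m.
From Manning's equation, V = (1/n) R^(2/3) S^(1/2) = (1/0.028) × 0.4919^(2/3) × 0.0063^(1/2) = 1.77 m/s.

V = 1.77 m/s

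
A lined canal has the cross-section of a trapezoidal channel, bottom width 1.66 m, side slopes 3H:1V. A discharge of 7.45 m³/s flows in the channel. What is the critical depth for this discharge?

y_c = 0.813 m

At critical depth, Q² T / (g A³) = 1, i.e. A³/T = Q²/g = 7.45²/9.81 = 5.658.
Try y = 0.567 m: A³/T = 1.367 — too small.
Try y = 0.813 m: A³/T = 5.661 — close enough.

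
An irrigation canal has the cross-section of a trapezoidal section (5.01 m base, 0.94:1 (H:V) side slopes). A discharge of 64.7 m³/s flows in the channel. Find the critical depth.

At critical depth, Q² T / (g A³) = 1, i.e. A³/T = Q²/g = 64.7²/9.81 = 426.7.
At y = 1.54 m: A³/T = 124.4 — low.
At y = 2.54 m: A³/T = 678 — high.
At y = 2.22 m: A³/T = 425.8 — matches.

y_c = 2.22 m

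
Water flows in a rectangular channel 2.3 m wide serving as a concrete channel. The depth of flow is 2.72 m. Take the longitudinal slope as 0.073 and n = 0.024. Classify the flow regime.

Flow area A = b·y = 2.3 × 2.72 = 6.256 m². Wetted perimeter P = b + 2y = 2.3 + 2×2.72 = 7.74 m.
Hydraulic radius R = A/P = 6.256/7.74 = 0.8083 m.
V = (1/n) R^(2/3) √S = (1/0.024) × 0.8083^(2/3) × √0.073 = 9.768 m/s. Hydraulic depth D_h = A/T = 6.256/2.3 = 2.72 m.
Froude number Fr = V/√(g·D_h) = 9.768/√(9.81×2.72) = 1.89, which is greater than 1, so the flow is supercritical.

supercritical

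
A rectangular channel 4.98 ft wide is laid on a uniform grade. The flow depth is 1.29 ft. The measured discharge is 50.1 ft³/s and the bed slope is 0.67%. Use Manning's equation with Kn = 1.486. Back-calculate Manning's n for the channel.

Flow area A = b·y = 4.98 × 1.29 = 6.424 ft². Wetted perimeter P = b + 2y = 4.98 + 2×1.29 = 7.56 ft.
Hydraulic radius R = A/P = 6.424/7.56 = 0.8498 ft.
Rearranging Manning's equation: n = (1.486/Q) A R^(2/3) S^(1/2) = (1.486/50.1) × 6.424 × 0.8498^(2/3) × √0.0067 = 0.014.

n = 0.014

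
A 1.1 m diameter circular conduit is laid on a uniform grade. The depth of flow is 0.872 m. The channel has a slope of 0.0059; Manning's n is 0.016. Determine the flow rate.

Q = 1.87 m³/s

For a circular section of diameter D = 1.1 m at depth y = 0.872 m, the central angle is θ = 2 arccos(1 − 2y/D) = 4.392 rad. Then A = (D²/8)(θ − sin θ) = 0.8079 m² and P = Dθ/2 = 2.416 m.
Hydraulic radius R = A/P = 0.8079/2.416 = 0.3344 m.
Manning's equation: Q = (1/n) A R^(2/3) S^(1/2) = (1/0.016) × 0.8079 × 0.3344^(2/3) × 0.0059^(1/2) = 1.87 m³/s.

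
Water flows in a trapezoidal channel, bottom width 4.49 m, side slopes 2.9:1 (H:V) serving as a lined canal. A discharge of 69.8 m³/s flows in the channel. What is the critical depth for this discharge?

At critical depth, Q² T / (g A³) = 1, i.e. A³/T = Q²/g = 69.8²/9.81 = 496.6.
Trying y = 2.44 m: A³/T = 1206 — over.
Trying y = 1.46 m: A³/T = 159.5 — short.
Trying y = 1.96 m: A³/T = 500 — ≈ 496.6.

y_c = 1.96 m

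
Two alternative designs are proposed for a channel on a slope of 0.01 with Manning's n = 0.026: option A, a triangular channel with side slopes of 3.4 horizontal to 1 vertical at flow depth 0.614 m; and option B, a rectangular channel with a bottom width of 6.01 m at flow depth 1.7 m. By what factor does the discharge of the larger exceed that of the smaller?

Channel A: For a triangular section with side slope z = 3.4: A = zy² = 3.4×0.614² = 1.282 m²; P = 2y√(1+z²) = 2×0.614×3.544 = 4.352 m. Hydraulic radius R = A/P = 1.282/4.352 = 0.2945 m. Q_A = (1/0.026)·1.282·0.2945^(2/3)·√0.01 = 2.182 m³/s.
Channel B: Flow area A = b·y = 6.01 × 1.7 = 10.22 m². Wetted perimeter P = b + 2y = 6.01 + 2×1.7 = 9.41 m. Hydraulic radius R = A/P = 10.22/9.41 = 1.086 m. Q_B = (1/0.026)·10.22·1.086^(2/3)·√0.01 = 41.51 m³/s.
The larger discharge is 41.51 m³/s and the smaller is 2.182 m³/s; the ratio is 19.

19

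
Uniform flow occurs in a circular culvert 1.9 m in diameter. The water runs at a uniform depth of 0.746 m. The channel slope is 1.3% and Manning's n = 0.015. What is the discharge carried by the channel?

Q = 4.27 m³/s

For a circular section of diameter D = 1.9 m at depth y = 0.746 m, the central angle is θ = 2 arccos(1 − 2y/D) = 2.709 rad. Then A = (D²/8)(θ − sin θ) = 1.033 m² and P = Dθ/2 = 2.573 m.
Hydraulic radius R = A/P = 1.033/2.573 = 0.4014 m.
Manning's equation: Q = (1/n) A R^(2/3) S^(1/2) = (1/0.015) × 1.033 × 0.4014^(2/3) × 0.013^(1/2) = 4.27 m³/s.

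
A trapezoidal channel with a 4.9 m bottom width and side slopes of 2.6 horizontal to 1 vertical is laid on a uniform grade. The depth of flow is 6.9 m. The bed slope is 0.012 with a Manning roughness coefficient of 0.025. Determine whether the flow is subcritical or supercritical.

With bottom width b = 4.9 m and side slope z = 2.6: A = (b + zy)y = (4.9 + 2.6×6.9)×6.9 = 157.6 m²; P = b + 2y√(1+z²) = 4.9 + 2×6.9×2.786 = 43.34 m.
Hydraulic radius R = A/P = 157.6/43.34 = 3.636 m.
V = (1/n) R^(2/3) √S = (1/0.025) × 3.636^(2/3) × √0.012 = 10.36 m/s. Hydraulic depth D_h = A/T = 157.6/40.78 = 3.865 m.
Froude number Fr = V/√(g·D_h) = 10.36/√(9.81×3.865) = 1.68, which is greater than 1, so the flow is supercritical.

supercritical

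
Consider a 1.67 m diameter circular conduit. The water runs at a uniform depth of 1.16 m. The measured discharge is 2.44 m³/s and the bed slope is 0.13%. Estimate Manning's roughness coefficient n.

For a circular section of diameter D = 1.67 m at depth y = 1.16 m, the central angle is θ = 2 arccos(1 − 2y/D) = 3.941 rad. Then A = (D²/8)(θ − sin θ) = 1.624 m² and P = Dθ/2 = 3.291 m.
Hydraulic radius R = A/P = 1.624/3.291 = 0.4935 m.
Rearranging Manning's equation: n = (1/Q) A R^(2/3) S^(1/2) = (1/2.44) × 1.624 × 0.4935^(2/3) × √0.0013 = 0.015.

n = 0.015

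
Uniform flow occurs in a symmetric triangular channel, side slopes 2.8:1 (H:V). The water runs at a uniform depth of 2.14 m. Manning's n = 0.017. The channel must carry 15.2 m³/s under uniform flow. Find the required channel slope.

S = 0.000402

For a triangular section with side slope z = 2.8: A = zy² = 2.8×2.14² = 12.82 m²; P = 2y√(1+z²) = 2×2.14×2.973 = 12.73 m.
Hydraulic radius R = A/P = 12.82/12.73 = 1.008 m.
From Manning's equation, S = [nQ / (1 A R^(2/3))]² = [0.017 × 15.2 / (1 × 12.82 × 1.008^(2/3))]² = 0.000402.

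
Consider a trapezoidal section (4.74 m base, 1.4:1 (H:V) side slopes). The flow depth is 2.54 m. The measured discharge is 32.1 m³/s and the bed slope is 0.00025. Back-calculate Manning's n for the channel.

n = 0.014

With bottom width b = 4.74 m and side slope z = 1.4: A = (b + zy)y = (4.74 + 1.4×2.54)×2.54 = 21.07 m²; P = b + 2y√(1+z²) = 4.74 + 2×2.54×1.72 = 13.48 m.
Hydraulic radius R = A/P = 21.07/13.48 = 1.563 m.
Rearranging Manning's equation: n = (1/Q) A R^(2/3) S^(1/2) = (1/32.1) × 21.07 × 1.563^(2/3) × √0.00025 = 0.014.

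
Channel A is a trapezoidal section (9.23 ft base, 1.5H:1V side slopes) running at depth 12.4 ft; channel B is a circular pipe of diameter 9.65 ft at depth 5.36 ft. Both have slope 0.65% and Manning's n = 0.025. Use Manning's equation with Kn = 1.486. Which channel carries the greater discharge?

Channel A: With bottom width b = 9.23 ft and side slope z = 1.5: A = (b + zy)y = (9.23 + 1.5×12.4)×12.4 = 345.1 ft²; P = b + 2y√(1+z²) = 9.23 + 2×12.4×1.803 = 53.94 ft. Hydraulic radius R = A/P = 345.1/53.94 = 6.398 ft. Q_A = (1.486/0.025)·345.1·6.398^(2/3)·√0.0065 = 5699 ft³/s.
Channel B: For a circular section of diameter D = 9.65 ft at depth y = 5.36 ft, the central angle is θ = 2 arccos(1 − 2y/D) = 3.364 rad. Then A = (D²/8)(θ − sin θ) = 41.72 ft² and P = Dθ/2 = 16.23 ft. Hydraulic radius R = A/P = 41.72/16.23 = 2.571 ft. Q_B = (1.486/0.025)·41.72·2.571^(2/3)·√0.0065 = 375.2 ft³/s.
Q_A = 5699 ft³/s vs Q_B = 375.2 ft³/s, so channel A carries more.

channel A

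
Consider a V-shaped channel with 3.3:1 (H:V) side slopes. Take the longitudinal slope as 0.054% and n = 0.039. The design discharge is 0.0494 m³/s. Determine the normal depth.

Manning's equation rearranged: A R^(2/3) = nQ / (1·√S) = 0.039 × 0.0494 / (√0.00054) = 0.08291.
At y = 0.271 m: A R^(2/3) = 0.06209 — low.
At y = 0.345 m: A R^(2/3) = 0.1182 — high.
At y = 0.302 m: A R^(2/3) = 0.08288 — matches.

y_n = 0.302 m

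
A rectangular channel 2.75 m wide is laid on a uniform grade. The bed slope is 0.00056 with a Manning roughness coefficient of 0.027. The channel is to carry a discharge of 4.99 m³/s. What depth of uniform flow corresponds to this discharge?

y_n = 2.29 m

Manning's equation rearranged: A R^(2/3) = nQ / (1·√S) = 0.027 × 4.99 / (√0.00056) = 5.693.
Try y = 2.68 m: A R^(2/3) = 6.915 — too large.
Try y = 1.61 m: A R^(2/3) = 3.628 — too small.
Try y = 2.29 m: A R^(2/3) = 5.691 — close enough.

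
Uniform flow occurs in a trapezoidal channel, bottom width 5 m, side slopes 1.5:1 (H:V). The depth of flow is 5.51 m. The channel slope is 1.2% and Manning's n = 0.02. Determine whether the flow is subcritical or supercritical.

With bottom width b = 5 m and side slope z = 1.5: A = (b + zy)y = (5 + 1.5×5.51)×5.51 = 73.09 m²; P = b + 2y√(1+z²) = 5 + 2×5.51×1.803 = 24.87 m.
Hydraulic radius R = A/P = 73.09/24.87 = 2.939 m.
V = (1/n) R^(2/3) √S = (1/0.02) × 2.939^(2/3) × √0.012 = 11.24 m/s. Hydraulic depth D_h = A/T = 73.09/21.53 = 3.395 m.
Froude number Fr = V/√(g·D_h) = 11.24/√(9.81×3.395) = 1.95, which is greater than 1, so the flow is supercritical.

supercritical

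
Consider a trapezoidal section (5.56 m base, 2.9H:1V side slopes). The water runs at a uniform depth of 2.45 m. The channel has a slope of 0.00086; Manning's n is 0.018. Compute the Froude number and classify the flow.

subcritical

With bottom width b = 5.56 m and side slope z = 2.9: A = (b + zy)y = (5.56 + 2.9×2.45)×2.45 = 31.03 m²; P = b + 2y√(1+z²) = 5.56 + 2×2.45×3.068 = 20.59 m.
Hydraulic radius R = A/P = 31.03/20.59 = 1.507 m.
V = (1/n) R^(2/3) √S = (1/0.018) × 1.507^(2/3) × √0.00086 = 2.141 m/s. Hydraulic depth D_h = A/T = 31.03/19.77 = 1.57 m.
Froude number Fr = V/√(g·D_h) = 2.141/√(9.81×1.57) = 0.546, which is less than 1, so the flow is subcritical.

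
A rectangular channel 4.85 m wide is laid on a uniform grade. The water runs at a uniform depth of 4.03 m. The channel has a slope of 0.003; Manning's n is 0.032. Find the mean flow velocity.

V = 2.26 m/s

Flow area A = b·y = 4.85 × 4.03 = 19.55 m². Wetted perimeter P = b + 2y = 4.85 + 2×4.03 = 12.91 m.
Hydraulic radius R = A/P = 19.55/12.91 = 1.514 m.
From Manning's equation, V = (1/n) R^(2/3) S^(1/2) = (1/0.032) × 1.514^(2/3) × 0.003^(1/2) = 2.26 m/s.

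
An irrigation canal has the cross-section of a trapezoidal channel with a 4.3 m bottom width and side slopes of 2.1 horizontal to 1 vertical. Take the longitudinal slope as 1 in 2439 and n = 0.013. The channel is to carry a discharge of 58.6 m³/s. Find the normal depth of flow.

Manning's equation rearranged: A R^(2/3) = nQ / (1·√S) = 0.013 × 58.6 / (√0.00041) = 37.62.
At y = 3.13 m: A R^(2/3) = 50.44 — too large.
At y = 1.87 m: A R^(2/3) = 17.21 — too small.
At y = 2.73 m: A R^(2/3) = 37.64 — close enough.

y_n = 2.73 m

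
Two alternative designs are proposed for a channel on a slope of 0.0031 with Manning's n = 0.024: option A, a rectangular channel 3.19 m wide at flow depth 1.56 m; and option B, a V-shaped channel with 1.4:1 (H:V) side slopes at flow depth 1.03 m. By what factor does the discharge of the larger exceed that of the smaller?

Channel A: Flow area A = b·y = 3.19 × 1.56 = 4.976 m². Wetted perimeter P = b + 2y = 3.19 + 2×1.56 = 6.31 m. Hydraulic radius R = A/P = 4.976/6.31 = 0.7887 m. Q_A = (1/0.024)·4.976·0.7887^(2/3)·√0.0031 = 9.855 m³/s.
Channel B: For a triangular section with side slope z = 1.4: A = zy² = 1.4×1.03² = 1.485 m²; P = 2y√(1+z²) = 2×1.03×1.72 = 3.544 m. Hydraulic radius R = A/P = 1.485/3.544 = 0.4191 m. Q_B = (1/0.024)·1.485·0.4191^(2/3)·√0.0031 = 1.93 m³/s.
The larger discharge is 9.855 m³/s and the smaller is 1.93 m³/s; the ratio is 5.11.

5.11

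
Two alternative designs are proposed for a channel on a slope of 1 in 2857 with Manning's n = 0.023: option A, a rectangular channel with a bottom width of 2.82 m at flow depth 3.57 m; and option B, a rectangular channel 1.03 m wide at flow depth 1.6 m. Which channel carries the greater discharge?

Channel A: Flow area A = b·y = 2.82 × 3.57 = 10.07 m². Wetted perimeter P = b + 2y = 2.82 + 2×3.57 = 9.96 m. Hydraulic radius R = A/P = 10.07/9.96 = 1.011 m. Q_A = (1/0.023)·10.07·1.011^(2/3)·√0.00035 = 8.248 m³/s.
Channel B: Flow area A = b·y = 1.03 × 1.6 = 1.648 m². Wetted perimeter P = b + 2y = 1.03 + 2×1.6 = 4.23 m. Hydraulic radius R = A/P = 1.648/4.23 = 0.3896 m. Q_B = (1/0.023)·1.648·0.3896^(2/3)·√0.00035 = 0.7151 m³/s.
Q_A = 8.248 m³/s vs Q_B = 0.7151 m³/s, so channel A carries more.

channel A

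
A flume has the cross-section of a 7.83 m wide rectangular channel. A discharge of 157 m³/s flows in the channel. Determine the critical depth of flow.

y_c = 3.45 m

For a rectangular channel, critical depth y_c = (q²/g)^(1/3) where q = Q/b = 157/7.83 = 20.05 m²/s.
So y_c = (20.05²/9.81)^(1/3) = 3.45 m.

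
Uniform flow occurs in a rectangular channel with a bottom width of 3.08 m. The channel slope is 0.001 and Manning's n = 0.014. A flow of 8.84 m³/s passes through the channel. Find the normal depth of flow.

y_n = 1.52 m

Manning's equation rearranged: A R^(2/3) = nQ / (1·√S) = 0.014 × 8.84 / (√0.001) = 3.914.
Trying y = 1.18 m: A R^(2/3) = 2.778 — low.
Trying y = 1.8 m: A R^(2/3) = 4.896 — high.
Trying y = 1.52 m: A R^(2/3) = 3.916 — ≈ 3.914.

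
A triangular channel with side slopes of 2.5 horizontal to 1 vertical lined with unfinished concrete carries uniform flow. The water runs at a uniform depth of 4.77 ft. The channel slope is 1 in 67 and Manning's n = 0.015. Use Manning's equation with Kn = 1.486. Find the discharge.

For a triangular section with side slope z = 2.5: A = zy² = 2.5×4.77² = 56.88 ft²; P = 2y√(1+z²) = 2×4.77×2.693 = 25.69 ft.
Hydraulic radius R = A/P = 56.88/25.69 = 2.214 ft.
Manning's equation: Q = (1.486/n) A R^(2/3) S^(1/2) = (1.486/0.015) × 56.88 × 2.214^(2/3) × 0.01493^(1/2) = 1170 ft³/s.

Q = 1170 ft³/s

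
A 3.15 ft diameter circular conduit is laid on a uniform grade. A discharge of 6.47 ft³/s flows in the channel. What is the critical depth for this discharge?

y_c = 0.788 ft

At critical depth, Q² T / (g A³) = 1, i.e. A³/T = Q²/g = 6.47²/32.2 = 1.3.
Trying y = 0.951 ft: A³/T = 2.699 — high.
Trying y = 0.619 ft: A³/T = 0.5059 — low.
Trying y = 0.788 ft: A³/T = 1.3 — ≈ 1.3.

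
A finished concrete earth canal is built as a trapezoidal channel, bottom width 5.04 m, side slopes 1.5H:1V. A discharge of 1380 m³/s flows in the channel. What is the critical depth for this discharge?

At critical depth, Q² T / (g A³) = 1, i.e. A³/T = Q²/g = 1380²/9.81 = 194100.
Trying y = 8.52 m: A³/T = 114400 — too small.
Trying y = 11.3 m: A³/T = 394000 — too large.
Trying y = 9.62 m: A³/T = 193800 — close enough.

y_c = 9.62 m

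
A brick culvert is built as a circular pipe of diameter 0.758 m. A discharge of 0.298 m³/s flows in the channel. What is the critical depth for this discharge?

At critical depth, Q² T / (g A³) = 1, i.e. A³/T = Q²/g = 0.298²/9.81 = 0.009052.
At y = 0.409 m: A³/T = 0.02027 — high.
At y = 0.247 m: A³/T = 0.002926 — low.
At y = 0.331 m: A³/T = 0.009028 — ≈ 0.009052.

y_c = 0.331 m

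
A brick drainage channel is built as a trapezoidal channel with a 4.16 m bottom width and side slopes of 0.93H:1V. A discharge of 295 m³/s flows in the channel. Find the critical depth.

y_c = 5.45 m

At critical depth, Q² T / (g A³) = 1, i.e. A³/T = Q²/g = 295²/9.81 = 8871.
At y = 4.1 m: A³/T = 2964 — short.
At y = 6.42 m: A³/T = 17090 — over.
At y = 5.45 m: A³/T = 8899 — ≈ 8871.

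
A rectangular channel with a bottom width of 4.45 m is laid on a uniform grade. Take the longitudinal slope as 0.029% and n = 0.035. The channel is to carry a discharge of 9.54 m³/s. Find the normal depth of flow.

y_n = 3.57 m

Manning's equation rearranged: A R^(2/3) = nQ / (1·√S) = 0.035 × 9.54 / (√0.00029) = 19.61.
At y = 3.11 m: A R^(2/3) = 16.46 — low.
At y = 3.99 m: A R^(2/3) = 22.52 — high.
At y = 3.57 m: A R^(2/3) = 19.6 — matches.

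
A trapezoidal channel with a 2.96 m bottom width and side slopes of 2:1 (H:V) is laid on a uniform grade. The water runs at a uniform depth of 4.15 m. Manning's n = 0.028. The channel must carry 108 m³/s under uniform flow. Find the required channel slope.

With bottom width b = 2.96 m and side slope z = 2: A = (b + zy)y = (2.96 + 2×4.15)×4.15 = 46.73 m²; P = b + 2y√(1+z²) = 2.96 + 2×4.15×2.236 = 21.52 m.
Hydraulic radius R = A/P = 46.73/21.52 = 2.171 m.
From Manning's equation, S = [nQ / (1 A R^(2/3))]² = [0.028 × 108 / (1 × 46.73 × 2.171^(2/3))]² = 0.00149.

S = 0.00149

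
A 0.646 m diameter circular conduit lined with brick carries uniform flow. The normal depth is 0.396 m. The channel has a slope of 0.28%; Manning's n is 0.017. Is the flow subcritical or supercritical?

For a circular section of diameter D = 0.646 m at depth y = 0.396 m, the central angle is θ = 2 arccos(1 − 2y/D) = 3.598 rad. Then A = (D²/8)(θ − sin θ) = 0.2106 m² and P = Dθ/2 = 1.162 m.
Hydraulic radius R = A/P = 0.2106/1.162 = 0.1813 m.
V = (1/n) R^(2/3) √S = (1/0.017) × 0.1813^(2/3) × √0.0028 = 0.997 m/s. Hydraulic depth D_h = A/T = 0.2106/0.6293 = 0.3347 m.
Froude number Fr = V/√(g·D_h) = 0.997/√(9.81×0.3347) = 0.55, which is less than 1, so the flow is subcritical.

subcritical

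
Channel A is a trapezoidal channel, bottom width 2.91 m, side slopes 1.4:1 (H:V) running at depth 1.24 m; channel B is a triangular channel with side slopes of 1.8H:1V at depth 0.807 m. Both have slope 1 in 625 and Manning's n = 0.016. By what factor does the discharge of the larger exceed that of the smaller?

Channel A: With bottom width b = 2.91 m and side slope z = 1.4: A = (b + zy)y = (2.91 + 1.4×1.24)×1.24 = 5.761 m²; P = b + 2y√(1+z²) = 2.91 + 2×1.24×1.72 = 7.177 m. Hydraulic radius R = A/P = 5.761/7.177 = 0.8027 m. Q_A = (1/0.016)·5.761·0.8027^(2/3)·√0.0016 = 12.44 m³/s.
Channel B: For a triangular section with side slope z = 1.8: A = zy² = 1.8×0.807² = 1.172 m²; P = 2y√(1+z²) = 2×0.807×2.059 = 3.323 m. Hydraulic radius R = A/P = 1.172/3.323 = 0.3527 m. Q_B = (1/0.016)·1.172·0.3527^(2/3)·√0.0016 = 1.463 m³/s.
The larger discharge is 12.44 m³/s and the smaller is 1.463 m³/s; the ratio is 8.5.

8.5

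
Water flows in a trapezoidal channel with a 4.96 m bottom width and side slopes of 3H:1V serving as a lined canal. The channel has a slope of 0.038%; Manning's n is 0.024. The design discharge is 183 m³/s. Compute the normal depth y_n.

y_n = 5.32 m

Manning's equation rearranged: A R^(2/3) = nQ / (1·√S) = 0.024 × 183 / (√0.00038) = 225.3.
At y = 4.16 m: A R^(2/3) = 127.1 — too small.
At y = 6.33 m: A R^(2/3) = 340.7 — too large.
At y = 5.32 m: A R^(2/3) = 225.4 — close enough.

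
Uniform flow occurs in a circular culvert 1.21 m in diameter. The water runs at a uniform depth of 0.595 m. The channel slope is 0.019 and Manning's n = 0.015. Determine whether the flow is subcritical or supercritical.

supercritical

For a circular section of diameter D = 1.21 m at depth y = 0.595 m, the central angle is θ = 2 arccos(1 − 2y/D) = 3.109 rad. Then A = (D²/8)(θ − sin θ) = 0.5629 m² and P = Dθ/2 = 1.881 m.
Hydraulic radius R = A/P = 0.5629/1.881 = 0.2993 m.
V = (1/n) R^(2/3) √S = (1/0.015) × 0.2993^(2/3) × √0.019 = 4.112 m/s. Hydraulic depth D_h = A/T = 0.5629/1.21 = 0.4652 m.
Froude number Fr = V/√(g·D_h) = 4.112/√(9.81×0.4652) = 1.92, which is greater than 1, so the flow is supercritical.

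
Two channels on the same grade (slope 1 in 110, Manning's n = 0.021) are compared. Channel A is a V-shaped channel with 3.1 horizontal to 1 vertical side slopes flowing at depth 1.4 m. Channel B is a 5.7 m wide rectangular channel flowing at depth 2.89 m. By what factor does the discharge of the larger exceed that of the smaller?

4.52

Channel A: For a triangular section with side slope z = 3.1: A = zy² = 3.1×1.4² = 6.076 m²; P = 2y√(1+z²) = 2×1.4×3.257 = 9.12 m. Hydraulic radius R = A/P = 6.076/9.12 = 0.6662 m. Q_A = (1/0.021)·6.076·0.6662^(2/3)·√0.009091 = 21.04 m³/s.
Channel B: Flow area A = b·y = 5.7 × 2.89 = 16.47 m². Wetted perimeter P = b + 2y = 5.7 + 2×2.89 = 11.48 m. Hydraulic radius R = A/P = 16.47/11.48 = 1.435 m. Q_B = (1/0.021)·16.47·1.435^(2/3)·√0.009091 = 95.15 m³/s.
The larger discharge is 95.15 m³/s and the smaller is 21.04 m³/s; the ratio is 4.52.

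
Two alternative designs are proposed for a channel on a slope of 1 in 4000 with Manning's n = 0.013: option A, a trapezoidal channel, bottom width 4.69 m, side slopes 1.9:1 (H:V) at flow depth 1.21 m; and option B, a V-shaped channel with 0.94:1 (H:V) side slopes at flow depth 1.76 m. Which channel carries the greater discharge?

Channel A: With bottom width b = 4.69 m and side slope z = 1.9: A = (b + zy)y = (4.69 + 1.9×1.21)×1.21 = 8.457 m²; P = b + 2y√(1+z²) = 4.69 + 2×1.21×2.147 = 9.886 m. Hydraulic radius R = A/P = 8.457/9.886 = 0.8554 m. Q_A = (1/0.013)·8.457·0.8554^(2/3)·√0.00025 = 9.269 m³/s.
Channel B: For a triangular section with side slope z = 0.94: A = zy² = 0.94×1.76² = 2.912 m²; P = 2y√(1+z²) = 2×1.76×1.372 = 4.831 m. Hydraulic radius R = A/P = 2.912/4.831 = 0.6027 m. Q_B = (1/0.013)·2.912·0.6027^(2/3)·√0.00025 = 2.527 m³/s.
Q_A = 9.269 m³/s vs Q_B = 2.527 m³/s, so channel A carries more.

channel A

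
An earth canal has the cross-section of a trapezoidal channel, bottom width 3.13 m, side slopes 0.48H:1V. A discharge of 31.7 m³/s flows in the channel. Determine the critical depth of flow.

y_c = 1.97 m

At critical depth, Q² T / (g A³) = 1, i.e. A³/T = Q²/g = 31.7²/9.81 = 102.4.
Trying y = 1.44 m: A³/T = 36.92 — low.
Trying y = 2.44 m: A³/T = 211.2 — high.
Trying y = 1.97 m: A³/T = 103.1 — matches.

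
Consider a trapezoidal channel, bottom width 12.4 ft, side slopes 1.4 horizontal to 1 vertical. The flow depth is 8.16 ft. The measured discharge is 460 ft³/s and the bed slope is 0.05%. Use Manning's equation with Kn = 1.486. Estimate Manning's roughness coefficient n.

n = 0.04

With bottom width b = 12.4 ft and side slope z = 1.4: A = (b + zy)y = (12.4 + 1.4×8.16)×8.16 = 194.4 ft²; P = b + 2y√(1+z²) = 12.4 + 2×8.16×1.72 = 40.48 ft.
Hydraulic radius R = A/P = 194.4/40.48 = 4.803 ft.
Rearranging Manning's equation: n = (1.486/Q) A R^(2/3) S^(1/2) = (1.486/460) × 194.4 × 4.803^(2/3) × √0.0005 = 0.04.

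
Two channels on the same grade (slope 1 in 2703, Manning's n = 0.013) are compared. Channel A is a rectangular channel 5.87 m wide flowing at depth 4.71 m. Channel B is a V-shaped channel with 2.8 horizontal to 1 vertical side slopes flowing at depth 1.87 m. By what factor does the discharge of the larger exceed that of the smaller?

4.56

Channel A: Flow area A = b·y = 5.87 × 4.71 = 27.65 m². Wetted perimeter P = b + 2y = 5.87 + 2×4.71 = 15.29 m. Hydraulic radius R = A/P = 27.65/15.29 = 1.808 m. Q_A = (1/0.013)·27.65·1.808^(2/3)·√0.00037 = 60.71 m³/s.
Channel B: For a triangular section with side slope z = 2.8: A = zy² = 2.8×1.87² = 9.791 m²; P = 2y√(1+z²) = 2×1.87×2.973 = 11.12 m. Hydraulic radius R = A/P = 9.791/11.12 = 0.8805 m. Q_B = (1/0.013)·9.791·0.8805^(2/3)·√0.00037 = 13.31 m³/s.
The larger discharge is 60.71 m³/s and the smaller is 13.31 m³/s; the ratio is 4.56.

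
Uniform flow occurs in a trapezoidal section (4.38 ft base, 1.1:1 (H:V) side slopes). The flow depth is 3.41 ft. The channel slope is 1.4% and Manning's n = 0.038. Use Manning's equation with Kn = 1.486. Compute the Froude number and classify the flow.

subcritical

With bottom width b = 4.38 ft and side slope z = 1.1: A = (b + zy)y = (4.38 + 1.1×3.41)×3.41 = 27.73 ft²; P = b + 2y√(1+z²) = 4.38 + 2×3.41×1.487 = 14.52 ft.
Hydraulic radius R = A/P = 27.73/14.52 = 1.91 ft.
V = (1.486/n) R^(2/3) √S = (1.486/0.038) × 1.91^(2/3) × √0.014 = 7.122 ft/s. Hydraulic depth D_h = A/T = 27.73/11.88 = 2.334 ft.
Froude number Fr = V/√(g·D_h) = 7.122/√(32.2×2.334) = 0.822, which is less than 1, so the flow is subcritical.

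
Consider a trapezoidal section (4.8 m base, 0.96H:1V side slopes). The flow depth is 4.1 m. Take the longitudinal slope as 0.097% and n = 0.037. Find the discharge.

With bottom width b = 4.8 m and side slope z = 0.96: A = (b + zy)y = (4.8 + 0.96×4.1)×4.1 = 35.82 m²; P = b + 2y√(1+z²) = 4.8 + 2×4.1×1.386 = 16.17 m.
Hydraulic radius R = A/P = 35.82/16.17 = 2.215 m.
Manning's equation: Q = (1/n) A R^(2/3) S^(1/2) = (1/0.037) × 35.82 × 2.215^(2/3) × 0.00097^(1/2) = 51.2 m³/s.

Q = 51.2 m³/s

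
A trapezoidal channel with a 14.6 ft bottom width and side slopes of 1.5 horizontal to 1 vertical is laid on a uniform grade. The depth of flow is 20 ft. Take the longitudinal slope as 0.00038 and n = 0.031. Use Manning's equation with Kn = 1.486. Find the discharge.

With bottom width b = 14.6 ft and side slope z = 1.5: A = (b + zy)y = (14.6 + 1.5×20)×20 = 892 ft²; P = b + 2y√(1+z²) = 14.6 + 2×20×1.803 = 86.71 ft.
Hydraulic radius R = A/P = 892/86.71 = 10.29 ft.
Manning's equation: Q = (1.486/n) A R^(2/3) S^(1/2) = (1.486/0.031) × 892 × 10.29^(2/3) × 0.00038^(1/2) = 3940 ft³/s.

Q = 3940 ft³/s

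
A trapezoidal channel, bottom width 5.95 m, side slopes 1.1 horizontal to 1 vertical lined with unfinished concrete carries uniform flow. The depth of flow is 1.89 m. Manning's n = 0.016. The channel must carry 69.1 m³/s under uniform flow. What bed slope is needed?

S = 0.0037

With bottom width b = 5.95 m and side slope z = 1.1: A = (b + zy)y = (5.95 + 1.1×1.89)×1.89 = 15.17 m²; P = b + 2y√(1+z²) = 5.95 + 2×1.89×1.487 = 11.57 m.
Hydraulic radius R = A/P = 15.17/11.57 = 1.312 m.
From Manning's equation, S = [nQ / (1 A R^(2/3))]² = [0.016 × 69.1 / (1 × 15.17 × 1.312^(2/3))]² = 0.0037.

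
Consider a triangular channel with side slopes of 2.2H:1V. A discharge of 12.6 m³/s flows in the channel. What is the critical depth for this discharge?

At critical depth, Q² T / (g A³) = 1, i.e. A³/T = Q²/g = 12.6²/9.81 = 16.18.
At y = 1.27 m: A³/T = 7.995 — short.
At y = 1.69 m: A³/T = 33.36 — over.
At y = 1.46 m: A³/T = 16.05 — ≈ 16.18.

y_c = 1.46 m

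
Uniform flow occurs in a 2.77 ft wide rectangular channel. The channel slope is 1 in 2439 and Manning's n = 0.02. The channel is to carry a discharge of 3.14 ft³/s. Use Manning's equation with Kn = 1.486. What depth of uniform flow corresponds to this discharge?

Manning's equation rearranged: A R^(2/3) = nQ / (1.486·√S) = 0.02 × 3.14 / (1.486 × √0.00041) = 2.087.
Try y = 1.21 ft: A R^(2/3) = 2.504 — too large.
Try y = 0.88 ft: A R^(2/3) = 1.613 — too small.
Try y = 1.06 ft: A R^(2/3) = 2.09 — ≈ 2.087.

y_n = 1.06 ft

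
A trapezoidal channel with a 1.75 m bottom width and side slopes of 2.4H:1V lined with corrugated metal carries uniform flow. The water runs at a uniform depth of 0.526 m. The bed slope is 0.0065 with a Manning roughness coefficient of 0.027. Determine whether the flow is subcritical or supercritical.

subcritical

With bottom width b = 1.75 m and side slope z = 2.4: A = (b + zy)y = (1.75 + 2.4×0.526)×0.526 = 1.585 m²; P = b + 2y√(1+z²) = 1.75 + 2×0.526×2.6 = 4.485 m.
Hydraulic radius R = A/P = 1.585/4.485 = 0.3533 m.
V = (1/n) R^(2/3) √S = (1/0.027) × 0.3533^(2/3) × √0.0065 = 1.492 m/s. Hydraulic depth D_h = A/T = 1.585/4.275 = 0.3707 m.
Froude number Fr = V/√(g·D_h) = 1.492/√(9.81×0.3707) = 0.783, which is less than 1, so the flow is subcritical.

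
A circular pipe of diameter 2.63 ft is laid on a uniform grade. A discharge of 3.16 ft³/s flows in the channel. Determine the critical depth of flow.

At critical depth, Q² T / (g A³) = 1, i.e. A³/T = Q²/g = 3.16²/32.2 = 0.3101.
At y = 0.683 ft: A³/T = 0.61 — too large.
At y = 0.463 ft: A³/T = 0.1333 — too small.
At y = 0.574 ft: A³/T = 0.3095 — close enough.

y_c = 0.574 ft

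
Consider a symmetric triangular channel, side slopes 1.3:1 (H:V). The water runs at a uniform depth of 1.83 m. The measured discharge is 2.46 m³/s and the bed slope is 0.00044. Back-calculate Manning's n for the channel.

For a triangular section with side slope z = 1.3: A = zy² = 1.3×1.83² = 4.354 m²; P = 2y√(1+z²) = 2×1.83×1.64 = 6.003 m.
Hydraulic radius R = A/P = 4.354/6.003 = 0.7253 m.
Rearranging Manning's equation: n = (1/Q) A R^(2/3) S^(1/2) = (1/2.46) × 4.354 × 0.7253^(2/3) × √0.00044 = 0.03.

n = 0.03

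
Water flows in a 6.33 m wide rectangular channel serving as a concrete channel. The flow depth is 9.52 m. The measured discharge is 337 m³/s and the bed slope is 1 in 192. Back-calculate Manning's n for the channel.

Flow area A = b·y = 6.33 × 9.52 = 60.26 m². Wetted perimeter P = b + 2y = 6.33 + 2×9.52 = 25.37 m.
Hydraulic radius R = A/P = 60.26/25.37 = 2.375 m.
Rearranging Manning's equation: n = (1/Q) A R^(2/3) S^(1/2) = (1/337) × 60.26 × 2.375^(2/3) × √0.005208 = 0.023.

n = 0.023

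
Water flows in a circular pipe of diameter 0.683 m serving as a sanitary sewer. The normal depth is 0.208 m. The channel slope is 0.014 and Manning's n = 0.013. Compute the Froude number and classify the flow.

supercritical

For a circular section of diameter D = 0.683 m at depth y = 0.208 m, the central angle is θ = 2 arccos(1 − 2y/D) = 2.338 rad. Then A = (D²/8)(θ − sin θ) = 0.09439 m² and P = Dθ/2 = 0.7985 m.
Hydraulic radius R = A/P = 0.09439/0.7985 = 0.1182 m.
V = (1/n) R^(2/3) √S = (1/0.013) × 0.1182^(2/3) × √0.014 = 2.192 m/s. Hydraulic depth D_h = A/T = 0.09439/0.6286 = 0.1501 m.
Froude number Fr = V/√(g·D_h) = 2.192/√(9.81×0.1501) = 1.81, which is greater than 1, so the flow is supercritical.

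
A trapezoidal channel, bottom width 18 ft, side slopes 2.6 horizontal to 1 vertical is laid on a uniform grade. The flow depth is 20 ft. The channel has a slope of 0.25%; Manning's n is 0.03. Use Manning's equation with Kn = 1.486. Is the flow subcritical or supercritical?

subcritical

With bottom width b = 18 ft and side slope z = 2.6: A = (b + zy)y = (18 + 2.6×20)×20 = 1400 ft²; P = b + 2y√(1+z²) = 18 + 2×20×2.786 = 129.4 ft.
Hydraulic radius R = A/P = 1400/129.4 = 10.82 ft.
V = (1.486/n) R^(2/3) √S = (1.486/0.03) × 10.82^(2/3) × √0.0025 = 12.11 ft/s. Hydraulic depth D_h = A/T = 1400/122 = 11.48 ft.
Froude number Fr = V/√(g·D_h) = 12.11/√(32.2×11.48) = 0.63, which is less than 1, so the flow is subcritical.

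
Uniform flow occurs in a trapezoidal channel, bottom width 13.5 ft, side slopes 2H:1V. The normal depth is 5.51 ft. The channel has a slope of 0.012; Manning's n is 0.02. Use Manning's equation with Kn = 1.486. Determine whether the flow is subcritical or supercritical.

supercritical

With bottom width b = 13.5 ft and side slope z = 2: A = (b + zy)y = (13.5 + 2×5.51)×5.51 = 135.1 ft²; P = b + 2y√(1+z²) = 13.5 + 2×5.51×2.236 = 38.14 ft.
Hydraulic radius R = A/P = 135.1/38.14 = 3.542 ft.
V = (1.486/n) R^(2/3) √S = (1.486/0.02) × 3.542^(2/3) × √0.012 = 18.91 ft/s. Hydraulic depth D_h = A/T = 135.1/35.54 = 3.801 ft.
Froude number Fr = V/√(g·D_h) = 18.91/√(32.2×3.801) = 1.71, which is greater than 1, so the flow is supercritical.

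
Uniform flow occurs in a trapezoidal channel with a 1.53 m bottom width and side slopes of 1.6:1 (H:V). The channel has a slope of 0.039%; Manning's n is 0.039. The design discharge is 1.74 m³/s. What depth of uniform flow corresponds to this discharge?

y_n = 1.24 m

Manning's equation rearranged: A R^(2/3) = nQ / (1·√S) = 0.039 × 1.74 / (√0.00039) = 3.436.
At y = 1.4 m: A R^(2/3) = 4.452 — too large.
At y = 0.979 m: A R^(2/3) = 2.109 — too small.
At y = 1.24 m: A R^(2/3) = 3.441 — ≈ 3.436.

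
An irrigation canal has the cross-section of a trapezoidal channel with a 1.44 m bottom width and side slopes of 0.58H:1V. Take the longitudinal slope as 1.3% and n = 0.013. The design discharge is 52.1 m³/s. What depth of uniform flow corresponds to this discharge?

Manning's equation rearranged: A R^(2/3) = nQ / (1·√S) = 0.013 × 52.1 / (√0.013) = 5.94.
Try y = 1.61 m: A R^(2/3) = 3.128 — low.
Try y = 2.6 m: A R^(2/3) = 7.81 — high.
Try y = 2.26 m: A R^(2/3) = 5.935 — close enough.

y_n = 2.26 m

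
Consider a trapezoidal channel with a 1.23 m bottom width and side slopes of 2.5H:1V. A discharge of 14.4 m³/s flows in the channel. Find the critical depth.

At critical depth, Q² T / (g A³) = 1, i.e. A³/T = Q²/g = 14.4²/9.81 = 21.14.
At y = 1.54 m: A³/T = 53.62 — over.
At y = 0.913 m: A³/T = 5.691 — short.
At y = 1.24 m: A³/T = 20.83 — ≈ 21.14.

y_c = 1.24 m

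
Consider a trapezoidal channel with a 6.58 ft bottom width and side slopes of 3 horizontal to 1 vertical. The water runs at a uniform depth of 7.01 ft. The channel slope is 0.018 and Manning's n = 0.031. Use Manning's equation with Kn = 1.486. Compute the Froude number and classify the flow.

supercritical

With bottom width b = 6.58 ft and side slope z = 3: A = (b + zy)y = (6.58 + 3×7.01)×7.01 = 193.5 ft²; P = b + 2y√(1+z²) = 6.58 + 2×7.01×3.162 = 50.92 ft.
Hydraulic radius R = A/P = 193.5/50.92 = 3.801 ft.
V = (1.486/n) R^(2/3) √S = (1.486/0.031) × 3.801^(2/3) × √0.018 = 15.66 ft/s. Hydraulic depth D_h = A/T = 193.5/48.64 = 3.979 ft.
Froude number Fr = V/√(g·D_h) = 15.66/√(32.2×3.979) = 1.38, which is greater than 1, so the flow is supercritical.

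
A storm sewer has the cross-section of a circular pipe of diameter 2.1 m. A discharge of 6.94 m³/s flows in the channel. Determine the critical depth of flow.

y_c = 1.26 m

At critical depth, Q² T / (g A³) = 1, i.e. A³/T = Q²/g = 6.94²/9.81 = 4.91.
Try y = 1.03 m: A³/T = 2.298 — low.
Try y = 1.6 m: A³/T = 12.69 — high.
Try y = 1.26 m: A³/T = 4.965 — matches.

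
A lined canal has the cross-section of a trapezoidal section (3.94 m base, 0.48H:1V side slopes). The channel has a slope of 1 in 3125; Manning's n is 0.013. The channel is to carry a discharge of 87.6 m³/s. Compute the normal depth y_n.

Manning's equation rearranged: A R^(2/3) = nQ / (1·√S) = 0.013 × 87.6 / (√0.00032) = 63.66.
Try y = 3.83 m: A R^(2/3) = 32.5 — low.
Try y = 6.13 m: A R^(2/3) = 75.74 — high.
Try y = 5.58 m: A R^(2/3) = 63.66 — matches.

y_n = 5.58 m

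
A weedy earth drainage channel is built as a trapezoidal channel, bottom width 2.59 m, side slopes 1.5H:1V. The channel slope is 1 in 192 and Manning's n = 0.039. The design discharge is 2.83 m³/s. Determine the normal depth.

y_n = 0.682 m

Manning's equation rearranged: A R^(2/3) = nQ / (1·√S) = 0.039 × 2.83 / (√0.005208) = 1.529.
Try y = 0.501 m: A R^(2/3) = 0.8795 — low.
Try y = 0.8 m: A R^(2/3) = 2.045 — high.
Try y = 0.682 m: A R^(2/3) = 1.527 — matches.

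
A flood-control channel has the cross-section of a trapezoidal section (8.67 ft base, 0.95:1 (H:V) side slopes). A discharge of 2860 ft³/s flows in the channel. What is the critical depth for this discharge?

y_c = 10.4 ft

At critical depth, Q² T / (g A³) = 1, i.e. A³/T = Q²/g = 2860²/32.2 = 254000.
At y = 8.54 ft: A³/T = 118300 — short.
At y = 13.3 ft: A³/T = 670300 — over.
At y = 10.4 ft: A³/T = 252600 — ≈ 254000.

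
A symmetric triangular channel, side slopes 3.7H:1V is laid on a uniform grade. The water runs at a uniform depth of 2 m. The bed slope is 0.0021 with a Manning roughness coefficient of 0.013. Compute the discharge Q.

Q = 51 m³/s

For a triangular section with side slope z = 3.7: A = zy² = 3.7×2² = 14.8 m²; P = 2y√(1+z²) = 2×2×3.833 = 15.33 m.
Hydraulic radius R = A/P = 14.8/15.33 = 0.9654 m.
Manning's equation: Q = (1/n) A R^(2/3) S^(1/2) = (1/0.013) × 14.8 × 0.9654^(2/3) × 0.0021^(1/2) = 51 m³/s.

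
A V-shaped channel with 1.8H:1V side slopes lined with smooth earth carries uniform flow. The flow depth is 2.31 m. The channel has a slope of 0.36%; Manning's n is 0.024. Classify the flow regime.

subcritical

For a triangular section with side slope z = 1.8: A = zy² = 1.8×2.31² = 9.605 m²; P = 2y√(1+z²) = 2×2.31×2.059 = 9.513 m.
Hydraulic radius R = A/P = 9.605/9.513 = 1.01 m.
V = (1/n) R^(2/3) √S = (1/0.024) × 1.01^(2/3) × √0.0036 = 2.516 m/s. Hydraulic depth D_h = A/T = 9.605/8.316 = 1.155 m.
Froude number Fr = V/√(g·D_h) = 2.516/√(9.81×1.155) = 0.747, which is less than 1, so the flow is subcritical.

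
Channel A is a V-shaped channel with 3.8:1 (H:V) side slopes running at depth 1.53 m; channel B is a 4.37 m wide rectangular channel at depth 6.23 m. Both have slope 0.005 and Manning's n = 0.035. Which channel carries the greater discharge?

channel B

Channel A: For a triangular section with side slope z = 3.8: A = zy² = 3.8×1.53² = 8.895 m²; P = 2y√(1+z²) = 2×1.53×3.929 = 12.02 m. Hydraulic radius R = A/P = 8.895/12.02 = 0.7398 m. Q_A = (1/0.035)·8.895·0.7398^(2/3)·√0.005 = 14.7 m³/s.
Channel B: Flow area A = b·y = 4.37 × 6.23 = 27.23 m². Wetted perimeter P = b + 2y = 4.37 + 2×6.23 = 16.83 m. Hydraulic radius R = A/P = 27.23/16.83 = 1.618 m. Q_B = (1/0.035)·27.23·1.618^(2/3)·√0.005 = 75.8 m³/s.
Q_A = 14.7 m³/s vs Q_B = 75.8 m³/s, so channel B carries more.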